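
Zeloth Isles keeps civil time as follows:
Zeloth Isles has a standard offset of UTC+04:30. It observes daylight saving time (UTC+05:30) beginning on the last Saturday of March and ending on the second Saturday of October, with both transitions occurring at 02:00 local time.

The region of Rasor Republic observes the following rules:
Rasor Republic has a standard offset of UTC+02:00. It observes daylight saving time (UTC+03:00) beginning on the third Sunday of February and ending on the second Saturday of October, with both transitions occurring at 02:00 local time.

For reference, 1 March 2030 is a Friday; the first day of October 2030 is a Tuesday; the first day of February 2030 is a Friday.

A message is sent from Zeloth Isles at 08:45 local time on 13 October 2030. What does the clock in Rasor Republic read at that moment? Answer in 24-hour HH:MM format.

06:15

1 March 2030 is a Friday, so Saturdays fall on 2, 9, 16, 23, 30; the last is March 30.
1 October 2030 is a Tuesday, so the first Saturday is October 5 and the second is October 12.
13 October 2030 is outside the daylight-saving period (30 March – 12 October), so Zeloth Isles is on standard time, UTC+04:30.
08:45 Zeloth Isles − 4h30m = 04:15 UTC.
1 February 2030 is a Friday, so the first Sunday is February 3 and the third is February 17.
1 October 2030 is a Tuesday, so the first Saturday is October 5 and the second is October 12.
At the standard offset (UTC+02:00), 04:15 UTC + 2h = 06:15 Rasor Republic standard time.
The standard-time date in Rasor Republic, 13 October 2030, is outside the daylight-saving period (17 February – 12 October), so Rasor Republic is on standard time, UTC+02:00.
04:15 UTC + 2h = 06:15 Rasor Republic.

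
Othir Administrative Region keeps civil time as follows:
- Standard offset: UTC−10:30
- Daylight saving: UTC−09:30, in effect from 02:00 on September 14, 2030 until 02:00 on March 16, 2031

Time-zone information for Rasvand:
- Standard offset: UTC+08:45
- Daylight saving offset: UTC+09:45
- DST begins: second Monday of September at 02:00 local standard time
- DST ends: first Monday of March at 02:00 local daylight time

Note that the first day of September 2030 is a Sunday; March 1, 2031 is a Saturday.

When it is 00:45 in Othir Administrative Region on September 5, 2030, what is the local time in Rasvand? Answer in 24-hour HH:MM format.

September 5, 2030 is outside the daylight-saving period (14 September 2030 – 16 March 2031), so Othir Administrative Region is on standard time, UTC−10:30.
00:45 Othir Administrative Region + 10h30m = 11:15 UTC.
1 September 2030 is a Sunday, so the first Monday is September 2 and the second is September 9.
1 March 2031 is a Saturday, so the first Monday is March 3.
At the standard offset (UTC+08:45), 11:15 UTC + 8h45m = 20:00 Rasvand standard time.
Daylight saving runs 9 September 2030 – 3 March 2031; the standard-time date in Rasvand, September 5, 2030, is outside that window, so Rasvand is on standard time at UTC+08:45.
11:15 UTC + 8h45m = 20:00 Rasvand.

20:00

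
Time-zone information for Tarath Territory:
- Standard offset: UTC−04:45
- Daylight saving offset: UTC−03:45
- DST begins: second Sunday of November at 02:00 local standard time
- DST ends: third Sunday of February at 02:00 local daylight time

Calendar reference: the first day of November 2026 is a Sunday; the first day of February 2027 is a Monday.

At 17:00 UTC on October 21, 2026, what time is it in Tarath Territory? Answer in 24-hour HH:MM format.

12:15

1 November 2026 is a Sunday, so the first Sunday is November 1 and the second is November 8.
1 February 2027 is a Monday, so the first Sunday is February 7 and the third is February 21.
At the standard offset (UTC−04:45), 17:00 UTC − 4h45m = 12:15 Tarath Territory standard time.
Daylight saving runs 8 November 2026 – 21 February 2027; the standard-time date in Tarath Territory, October 21, 2026, is outside that window, so Tarath Territory is on standard time at UTC−04:45.
17:00 UTC − 4h45m = 12:15 local.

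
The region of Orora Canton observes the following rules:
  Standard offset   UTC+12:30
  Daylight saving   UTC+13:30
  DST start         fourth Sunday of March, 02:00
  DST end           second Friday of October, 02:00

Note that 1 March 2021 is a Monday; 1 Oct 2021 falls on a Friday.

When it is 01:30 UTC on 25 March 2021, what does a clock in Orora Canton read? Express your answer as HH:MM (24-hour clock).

14:00

1 March 2021 is a Monday, so the first Sunday is March 7 and the fourth is March 28.
1 October 2021 is a Friday, so the first Friday is October 1 and the second is October 8.
At the standard offset (UTC+12:30), 01:30 UTC + 12h30m = 14:00 Orora Canton standard time.
The standard-time date in Orora Canton, 25 March 2021, is outside the daylight-saving period (28 March – 8 October), so Orora Canton is on standard time, UTC+12:30.
01:30 UTC + 12h30m = 14:00 local.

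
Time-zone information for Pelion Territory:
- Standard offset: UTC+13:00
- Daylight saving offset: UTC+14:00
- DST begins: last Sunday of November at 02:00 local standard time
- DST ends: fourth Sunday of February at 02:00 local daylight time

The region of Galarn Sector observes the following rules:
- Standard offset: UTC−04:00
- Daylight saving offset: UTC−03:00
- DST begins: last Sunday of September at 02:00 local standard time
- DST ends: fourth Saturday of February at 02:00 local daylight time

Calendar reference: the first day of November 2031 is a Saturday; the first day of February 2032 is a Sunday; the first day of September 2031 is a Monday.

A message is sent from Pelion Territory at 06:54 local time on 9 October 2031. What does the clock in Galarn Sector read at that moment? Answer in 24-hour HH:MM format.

14:54

1 November 2031 is a Saturday, so Sundays fall on 2, 9, 16, 23, 30; the last is November 30.
1 February 2032 is a Sunday, so the first Sunday is February 1 and the fourth is February 22.
9 October 2031 does not fall between 30 November 2031 and 22 February 2032, so daylight saving is not in effect and Pelion Territory is at UTC+13:00.
06:54 Pelion Territory − 13h = 17:54 UTC (rolling into the previous day, 8 October 2031).
1 September 2031 is a Monday, so Sundays fall on 7, 14, 21, 28; the last is September 28.
1 February 2032 is a Sunday, so the first Saturday is February 7 and the fourth is February 28.
At the standard offset (UTC−04:00), 17:54 UTC − 4h = 13:54 Galarn Sector standard time.
Daylight saving runs 28 September 2031 – 28 February 2032; the standard-time date in Galarn Sector, 8 October 2031, is inside that window, so Galarn Sector is at UTC−03:00.
17:54 UTC − 3h = 14:54 Galarn Sector.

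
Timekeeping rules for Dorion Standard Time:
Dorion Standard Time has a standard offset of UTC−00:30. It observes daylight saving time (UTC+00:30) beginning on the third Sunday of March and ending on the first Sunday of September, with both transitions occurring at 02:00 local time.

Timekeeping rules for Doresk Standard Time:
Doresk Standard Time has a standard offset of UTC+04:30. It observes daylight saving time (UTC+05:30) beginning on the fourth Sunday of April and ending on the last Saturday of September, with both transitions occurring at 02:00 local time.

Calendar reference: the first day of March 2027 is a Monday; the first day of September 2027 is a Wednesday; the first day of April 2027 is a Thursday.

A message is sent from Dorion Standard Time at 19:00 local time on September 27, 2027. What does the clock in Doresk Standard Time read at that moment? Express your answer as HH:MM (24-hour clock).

00:00

1 March 2027 is a Monday, so the first Sunday is March 7 and the third is March 21.
1 September 2027 is a Wednesday, so the first Sunday is September 5.
Daylight saving runs 21 March – 5 September; September 27, 2027 is outside that window, so Dorion Standard Time is on standard time at UTC−00:30.
19:00 Dorion Standard Time + 0h30m = 19:30 UTC.
1 April 2027 is a Thursday, so the first Sunday is April 4 and the fourth is April 25.
1 September 2027 is a Wednesday, so Saturdays fall on 4, 11, 18, 25; the last is September 25.
At the standard offset (UTC+04:30), 19:30 UTC + 4h30m = 00:00 Doresk Standard Time standard time (rolling into the next day, 28 September 2027).
The standard-time date in Doresk Standard Time, September 28, 2027, does not fall between 25 April and 25 September, so daylight saving is not in effect and Doresk Standard Time is at UTC+04:30.
19:30 UTC + 4h30m = 00:00 Doresk Standard Time (rolling into the next day, 28 September 2027).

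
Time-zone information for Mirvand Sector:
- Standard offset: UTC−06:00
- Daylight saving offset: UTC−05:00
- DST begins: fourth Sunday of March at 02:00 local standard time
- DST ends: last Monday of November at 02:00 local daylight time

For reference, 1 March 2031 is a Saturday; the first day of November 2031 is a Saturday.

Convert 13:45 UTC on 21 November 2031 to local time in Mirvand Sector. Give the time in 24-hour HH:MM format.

1 March 2031 is a Saturday, so the first Sunday is March 2 and the fourth is March 23.
1 November 2031 is a Saturday, so Mondays fall on 3, 10, 17, 24; the last is November 24.
At the standard offset (UTC−06:00), 13:45 UTC − 6h = 07:45 Mirvand Sector standard time.
The standard-time date in Mirvand Sector, 21 November 2031, falls between 23 March and 24 November, so daylight saving is in effect and Mirvand Sector is at UTC−05:00.
13:45 UTC − 5h = 08:45 local.

08:45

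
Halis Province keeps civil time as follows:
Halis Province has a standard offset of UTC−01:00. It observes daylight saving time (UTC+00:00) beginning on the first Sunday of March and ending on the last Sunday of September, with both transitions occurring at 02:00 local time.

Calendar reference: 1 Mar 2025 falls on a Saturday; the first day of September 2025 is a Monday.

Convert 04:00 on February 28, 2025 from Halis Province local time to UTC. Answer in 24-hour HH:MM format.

1 March 2025 is a Saturday, so the first Sunday is March 2.
1 September 2025 is a Monday, so Sundays fall on 7, 14, 21, 28; the last is September 28.
Daylight saving runs 2 March – 28 September; February 28, 2025 is outside that window, so Halis Province is on standard time at UTC−01:00.
04:00 local + 1h = 05:00 UTC.

05:00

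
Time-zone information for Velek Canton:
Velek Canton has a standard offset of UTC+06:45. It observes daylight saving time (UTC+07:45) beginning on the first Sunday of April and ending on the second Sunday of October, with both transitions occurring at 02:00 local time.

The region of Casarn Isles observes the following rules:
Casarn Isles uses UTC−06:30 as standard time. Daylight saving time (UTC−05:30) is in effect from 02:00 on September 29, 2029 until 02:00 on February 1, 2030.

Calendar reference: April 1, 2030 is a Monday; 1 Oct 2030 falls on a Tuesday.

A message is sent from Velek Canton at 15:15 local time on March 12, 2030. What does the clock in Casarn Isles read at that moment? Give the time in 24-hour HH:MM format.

1 April 2030 is a Monday, so the first Sunday is April 7.
1 October 2030 is a Tuesday, so the first Sunday is October 6 and the second is October 13.
March 12, 2030 is outside the daylight-saving period (7 April – 13 October), so Velek Canton is on standard time, UTC+06:45.
15:15 Velek Canton − 6h45m = 08:30 UTC.
At the standard offset (UTC−06:30), 08:30 UTC − 6h30m = 02:00 Casarn Isles standard time.
The standard-time date in Casarn Isles, March 12, 2030, is outside the daylight-saving period (29 September 2029 – 1 February 2030), so Casarn Isles is on standard time, UTC−06:30.
08:30 UTC − 6h30m = 02:00 Casarn Isles.

02:00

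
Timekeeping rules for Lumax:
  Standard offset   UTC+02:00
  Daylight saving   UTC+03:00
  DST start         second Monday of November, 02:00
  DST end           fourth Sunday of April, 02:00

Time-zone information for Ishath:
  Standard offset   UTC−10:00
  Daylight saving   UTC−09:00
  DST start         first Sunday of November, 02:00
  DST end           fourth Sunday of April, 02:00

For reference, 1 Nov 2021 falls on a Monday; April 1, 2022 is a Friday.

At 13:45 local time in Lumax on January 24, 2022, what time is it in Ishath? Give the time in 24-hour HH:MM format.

01:45

1 November 2021 is a Monday, so the first Monday is November 1 and the second is November 8.
1 April 2022 is a Friday, so the first Sunday is April 3 and the fourth is April 24.
January 24, 2022 falls between 8 November 2021 and 24 April 2022, so daylight saving is in effect and Lumax is at UTC+03:00.
13:45 Lumax − 3h = 10:45 UTC.
1 November 2021 is a Monday, so the first Sunday is November 7.
1 April 2022 is a Friday, so the first Sunday is April 3 and the fourth is April 24.
At the standard offset (UTC−10:00), 10:45 UTC − 10h = 00:45 Ishath standard time.
Daylight saving runs 7 November 2021 – 24 April 2022; the standard-time date in Ishath, January 24, 2022, is inside that window, so Ishath is at UTC−09:00.
10:45 UTC − 9h = 01:45 Ishath.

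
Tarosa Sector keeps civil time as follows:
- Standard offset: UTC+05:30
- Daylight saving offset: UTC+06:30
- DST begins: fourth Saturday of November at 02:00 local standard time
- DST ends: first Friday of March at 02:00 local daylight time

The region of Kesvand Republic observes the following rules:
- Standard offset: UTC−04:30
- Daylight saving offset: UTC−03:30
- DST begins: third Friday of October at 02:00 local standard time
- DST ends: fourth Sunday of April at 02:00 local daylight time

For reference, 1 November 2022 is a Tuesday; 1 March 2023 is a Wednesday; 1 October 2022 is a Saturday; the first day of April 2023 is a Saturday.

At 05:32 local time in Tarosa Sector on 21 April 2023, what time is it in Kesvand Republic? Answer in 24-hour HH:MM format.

20:32

1 November 2022 is a Tuesday, so the first Saturday is November 5 and the fourth is November 26.
1 March 2023 is a Wednesday, so the first Friday is March 3.
21 April 2023 is outside the daylight-saving period (26 November 2022 – 3 March 2023), so Tarosa Sector is on standard time, UTC+05:30.
05:32 Tarosa Sector − 5h30m = 00:02 UTC.
1 October 2022 is a Saturday, so the first Friday is October 7 and the third is October 21.
1 April 2023 is a Saturday, so the first Sunday is April 2 and the fourth is April 23.
At the standard offset (UTC−04:30), 00:02 UTC − 4h30m = 19:32 Kesvand Republic standard time (rolling into the previous day, 20 April 2023).
The standard-time date in Kesvand Republic, 20 April 2023, falls between 21 October 2022 and 23 April 2023, so daylight saving is in effect and Kesvand Republic is at UTC−03:30.
00:02 UTC − 3h30m = 20:32 Kesvand Republic (rolling into the previous day, 20 April 2023).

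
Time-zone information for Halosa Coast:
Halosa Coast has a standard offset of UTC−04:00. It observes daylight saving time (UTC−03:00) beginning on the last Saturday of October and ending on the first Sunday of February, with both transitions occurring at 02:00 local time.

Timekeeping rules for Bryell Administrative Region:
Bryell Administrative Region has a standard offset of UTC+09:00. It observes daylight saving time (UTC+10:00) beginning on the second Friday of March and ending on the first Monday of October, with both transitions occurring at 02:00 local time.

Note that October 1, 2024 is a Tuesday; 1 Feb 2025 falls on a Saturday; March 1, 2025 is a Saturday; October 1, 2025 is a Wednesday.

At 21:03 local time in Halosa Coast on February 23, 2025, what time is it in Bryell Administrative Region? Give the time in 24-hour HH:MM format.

1 October 2024 is a Tuesday, so Saturdays fall on 5, 12, 19, 26; the last is October 26.
1 February 2025 is a Saturday, so the first Sunday is February 2.
Daylight saving runs 26 October 2024 – 2 February 2025; February 23, 2025 is outside that window, so Halosa Coast is on standard time at UTC−04:00.
21:03 Halosa Coast + 4h = 01:03 UTC (rolling into the next day, 24 February 2025).
1 March 2025 is a Saturday, so the first Friday is March 7 and the second is March 14.
1 October 2025 is a Wednesday, so the first Monday is October 6.
At the standard offset (UTC+09:00), 01:03 UTC + 9h = 10:03 Bryell Administrative Region standard time.
The standard-time date in Bryell Administrative Region, February 24, 2025, does not fall between 14 March and 6 October, so daylight saving is not in effect and Bryell Administrative Region is at UTC+09:00.
01:03 UTC + 9h = 10:03 Bryell Administrative Region.

10:03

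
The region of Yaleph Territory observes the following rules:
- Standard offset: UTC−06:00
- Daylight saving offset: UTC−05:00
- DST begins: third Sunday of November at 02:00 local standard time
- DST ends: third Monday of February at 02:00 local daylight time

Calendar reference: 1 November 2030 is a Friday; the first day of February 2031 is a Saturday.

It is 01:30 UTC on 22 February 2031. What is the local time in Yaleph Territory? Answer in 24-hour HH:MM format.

19:30

1 November 2030 is a Friday, so the first Sunday is November 3 and the third is November 17.
1 February 2031 is a Saturday, so the first Monday is February 3 and the third is February 17.
At the standard offset (UTC−06:00), 01:30 UTC − 6h = 19:30 Yaleph Territory standard time (rolling into the previous day, 21 February 2031).
The standard-time date in Yaleph Territory, 21 February 2031, does not fall between 17 November 2030 and 17 February 2031, so daylight saving is not in effect and Yaleph Territory is at UTC−06:00.
01:30 UTC − 6h = 19:30 local (rolling into the previous day, 21 February 2031).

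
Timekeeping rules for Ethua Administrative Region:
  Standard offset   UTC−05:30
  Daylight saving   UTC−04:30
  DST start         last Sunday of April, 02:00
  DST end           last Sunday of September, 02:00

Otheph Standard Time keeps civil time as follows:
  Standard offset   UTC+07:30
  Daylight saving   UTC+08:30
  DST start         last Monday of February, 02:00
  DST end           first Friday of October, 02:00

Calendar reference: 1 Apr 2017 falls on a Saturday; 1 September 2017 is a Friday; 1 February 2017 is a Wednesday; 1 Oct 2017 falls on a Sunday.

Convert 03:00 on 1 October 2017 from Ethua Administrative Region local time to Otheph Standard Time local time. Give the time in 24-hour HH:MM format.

1 April 2017 is a Saturday, so Sundays fall on 2, 9, 16, 23, 30; the last is April 30.
1 September 2017 is a Friday, so Sundays fall on 3, 10, 17, 24; the last is September 24.
1 October 2017 does not fall between 30 April and 24 September, so daylight saving is not in effect and Ethua Administrative Region is at UTC−05:30.
03:00 Ethua Administrative Region + 5h30m = 08:30 UTC.
1 February 2017 is a Wednesday, so Mondays fall on 6, 13, 20, 27; the last is February 27.
1 October 2017 is a Sunday, so the first Friday is October 6.
At the standard offset (UTC+07:30), 08:30 UTC + 7h30m = 16:00 Otheph Standard Time standard time.
The standard-time date in Otheph Standard Time, 1 October 2017, lies within the daylight-saving period (27 February – 6 October), so Otheph Standard Time is on daylight time, UTC+08:30.
08:30 UTC + 8h30m = 17:00 Otheph Standard Time.

17:00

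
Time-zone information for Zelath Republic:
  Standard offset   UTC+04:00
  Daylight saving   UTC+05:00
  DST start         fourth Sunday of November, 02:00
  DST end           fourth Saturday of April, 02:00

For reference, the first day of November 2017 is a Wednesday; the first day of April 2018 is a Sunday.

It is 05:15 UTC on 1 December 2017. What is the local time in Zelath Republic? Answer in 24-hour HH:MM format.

10:15

1 November 2017 is a Wednesday, so the first Sunday is November 5 and the fourth is November 26.
1 April 2018 is a Sunday, so the first Saturday is April 7 and the fourth is April 28.
At the standard offset (UTC+04:00), 05:15 UTC + 4h = 09:15 Zelath Republic standard time.
Daylight saving runs 26 November 2017 – 28 April 2018; the standard-time date in Zelath Republic, 1 December 2017, is inside that window, so Zelath Republic is at UTC+05:00.
05:15 UTC + 5h = 10:15 local.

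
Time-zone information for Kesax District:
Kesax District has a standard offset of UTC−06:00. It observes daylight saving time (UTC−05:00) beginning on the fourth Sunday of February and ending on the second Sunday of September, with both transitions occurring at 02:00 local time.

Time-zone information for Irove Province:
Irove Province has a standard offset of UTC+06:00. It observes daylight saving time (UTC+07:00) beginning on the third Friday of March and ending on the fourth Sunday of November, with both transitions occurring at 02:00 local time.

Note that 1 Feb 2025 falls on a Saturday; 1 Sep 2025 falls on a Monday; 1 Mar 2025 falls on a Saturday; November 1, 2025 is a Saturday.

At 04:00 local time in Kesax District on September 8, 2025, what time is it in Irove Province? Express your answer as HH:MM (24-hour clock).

1 February 2025 is a Saturday, so the first Sunday is February 2 and the fourth is February 23.
1 September 2025 is a Monday, so the first Sunday is September 7 and the second is September 14.
Daylight saving runs 23 February – 14 September; September 8, 2025 is inside that window, so Kesax District is at UTC−05:00.
04:00 Kesax District + 5h = 09:00 UTC.
1 March 2025 is a Saturday, so the first Friday is March 7 and the third is March 21.
1 November 2025 is a Saturday, so the first Sunday is November 2 and the fourth is November 23.
At the standard offset (UTC+06:00), 09:00 UTC + 6h = 15:00 Irove Province standard time.
Daylight saving runs 21 March – 23 November; the standard-time date in Irove Province, September 8, 2025, is inside that window, so Irove Province is at UTC+07:00.
09:00 UTC + 7h = 16:00 Irove Province.

16:00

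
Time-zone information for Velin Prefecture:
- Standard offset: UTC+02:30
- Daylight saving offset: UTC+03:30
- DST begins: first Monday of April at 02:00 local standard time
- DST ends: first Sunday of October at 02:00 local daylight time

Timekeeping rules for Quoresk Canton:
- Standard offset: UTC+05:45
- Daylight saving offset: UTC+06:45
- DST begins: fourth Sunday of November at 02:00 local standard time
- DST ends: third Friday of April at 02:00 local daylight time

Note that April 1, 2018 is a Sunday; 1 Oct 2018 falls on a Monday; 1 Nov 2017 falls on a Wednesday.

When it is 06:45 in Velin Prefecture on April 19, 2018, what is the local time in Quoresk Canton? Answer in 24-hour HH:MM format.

10:00

1 April 2018 is a Sunday, so the first Monday is April 2.
1 October 2018 is a Monday, so the first Sunday is October 7.
April 19, 2018 lies within the daylight-saving period (2 April – 7 October), so Velin Prefecture is on daylight time, UTC+03:30.
06:45 Velin Prefecture − 3h30m = 03:15 UTC.
1 November 2017 is a Wednesday, so the first Sunday is November 5 and the fourth is November 26.
1 April 2018 is a Sunday, so the first Friday is April 6 and the third is April 20.
At the standard offset (UTC+05:45), 03:15 UTC + 5h45m = 09:00 Quoresk Canton standard time.
Daylight saving runs 26 November 2017 – 20 April 2018; the standard-time date in Quoresk Canton, April 19, 2018, is inside that window, so Quoresk Canton is at UTC+06:45.
03:15 UTC + 6h45m = 10:00 Quoresk Canton.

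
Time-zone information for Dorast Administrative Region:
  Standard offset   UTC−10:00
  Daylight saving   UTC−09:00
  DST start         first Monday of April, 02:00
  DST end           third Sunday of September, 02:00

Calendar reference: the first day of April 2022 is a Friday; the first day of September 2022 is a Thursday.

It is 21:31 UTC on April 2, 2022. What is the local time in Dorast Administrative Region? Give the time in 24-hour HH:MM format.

1 April 2022 is a Friday, so the first Monday is April 4.
1 September 2022 is a Thursday, so the first Sunday is September 4 and the third is September 18.
At the standard offset (UTC−10:00), 21:31 UTC − 10h = 11:31 Dorast Administrative Region standard time.
The standard-time date in Dorast Administrative Region, April 2, 2022, is outside the daylight-saving period (4 April – 18 September), so Dorast Administrative Region is on standard time, UTC−10:00.
21:31 UTC − 10h = 11:31 local.

11:31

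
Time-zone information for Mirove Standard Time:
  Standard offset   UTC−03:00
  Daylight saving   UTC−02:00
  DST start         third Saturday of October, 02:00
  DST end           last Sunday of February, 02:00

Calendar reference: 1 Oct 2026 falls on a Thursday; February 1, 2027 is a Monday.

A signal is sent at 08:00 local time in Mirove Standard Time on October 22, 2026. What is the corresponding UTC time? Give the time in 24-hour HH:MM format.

1 October 2026 is a Thursday, so the first Saturday is October 3 and the third is October 17.
1 February 2027 is a Monday, so Sundays fall on 7, 14, 21, 28; the last is February 28.
October 22, 2026 falls between 17 October 2026 and 28 February 2027, so daylight saving is in effect and Mirove Standard Time is at UTC−02:00.
08:00 local + 2h = 10:00 UTC.

10:00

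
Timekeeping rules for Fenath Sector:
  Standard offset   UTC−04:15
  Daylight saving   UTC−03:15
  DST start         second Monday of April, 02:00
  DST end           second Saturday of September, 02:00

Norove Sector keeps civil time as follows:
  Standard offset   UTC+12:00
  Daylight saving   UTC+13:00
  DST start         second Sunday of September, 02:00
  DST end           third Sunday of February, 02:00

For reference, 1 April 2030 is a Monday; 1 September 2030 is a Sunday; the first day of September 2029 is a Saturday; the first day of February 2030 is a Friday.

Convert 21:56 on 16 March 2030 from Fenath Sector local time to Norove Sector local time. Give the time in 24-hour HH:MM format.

1 April 2030 is a Monday, so the first Monday is April 1 and the second is April 8.
1 September 2030 is a Sunday, so the first Saturday is September 7 and the second is September 14.
16 March 2030 is outside the daylight-saving period (8 April – 14 September), so Fenath Sector is on standard time, UTC−04:15.
21:56 Fenath Sector + 4h15m = 02:11 UTC (rolling into the next day, 17 March 2030).
1 September 2029 is a Saturday, so the first Sunday is September 2 and the second is September 9.
1 February 2030 is a Friday, so the first Sunday is February 3 and the third is February 17.
At the standard offset (UTC+12:00), 02:11 UTC + 12h = 14:11 Norove Sector standard time.
The standard-time date in Norove Sector, 17 March 2030, is outside the daylight-saving period (9 September 2029 – 17 February 2030), so Norove Sector is on standard time, UTC+12:00.
02:11 UTC + 12h = 14:11 Norove Sector.

14:11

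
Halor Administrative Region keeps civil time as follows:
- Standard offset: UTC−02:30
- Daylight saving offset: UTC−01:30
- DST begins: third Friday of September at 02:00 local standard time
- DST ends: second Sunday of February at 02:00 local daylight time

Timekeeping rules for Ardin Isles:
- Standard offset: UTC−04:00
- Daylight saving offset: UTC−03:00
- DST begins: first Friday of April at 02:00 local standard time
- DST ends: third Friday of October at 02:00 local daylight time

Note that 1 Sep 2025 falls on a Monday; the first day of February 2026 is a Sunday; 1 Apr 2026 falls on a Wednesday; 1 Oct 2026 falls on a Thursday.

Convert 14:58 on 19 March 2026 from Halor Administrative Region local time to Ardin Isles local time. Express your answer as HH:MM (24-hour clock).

1 September 2025 is a Monday, so the first Friday is September 5 and the third is September 19.
1 February 2026 is a Sunday, so the first Sunday is February 1 and the second is February 8.
19 March 2026 does not fall between 19 September 2025 and 8 February 2026, so daylight saving is not in effect and Halor Administrative Region is at UTC−02:30.
14:58 Halor Administrative Region + 2h30m = 17:28 UTC.
1 April 2026 is a Wednesday, so the first Friday is April 3.
1 October 2026 is a Thursday, so the first Friday is October 2 and the third is October 16.
At the standard offset (UTC−04:00), 17:28 UTC − 4h = 13:28 Ardin Isles standard time.
Daylight saving runs 3 April – 16 October; the standard-time date in Ardin Isles, 19 March 2026, is outside that window, so Ardin Isles is on standard time at UTC−04:00.
17:28 UTC − 4h = 13:28 Ardin Isles.

13:28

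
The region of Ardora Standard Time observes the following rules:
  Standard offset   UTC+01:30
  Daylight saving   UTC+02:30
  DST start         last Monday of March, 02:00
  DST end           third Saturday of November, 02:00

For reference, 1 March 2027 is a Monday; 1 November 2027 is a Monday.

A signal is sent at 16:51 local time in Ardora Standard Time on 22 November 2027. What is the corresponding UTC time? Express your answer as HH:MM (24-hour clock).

15:21

1 March 2027 is a Monday, so Mondays fall on 1, 8, 15, 22, 29; the last is March 29.
1 November 2027 is a Monday, so the first Saturday is November 6 and the third is November 20.
22 November 2027 does not fall between 29 March and 20 November, so daylight saving is not in effect and Ardora Standard Time is at UTC+01:30.
16:51 local − 1h30m = 15:21 UTC.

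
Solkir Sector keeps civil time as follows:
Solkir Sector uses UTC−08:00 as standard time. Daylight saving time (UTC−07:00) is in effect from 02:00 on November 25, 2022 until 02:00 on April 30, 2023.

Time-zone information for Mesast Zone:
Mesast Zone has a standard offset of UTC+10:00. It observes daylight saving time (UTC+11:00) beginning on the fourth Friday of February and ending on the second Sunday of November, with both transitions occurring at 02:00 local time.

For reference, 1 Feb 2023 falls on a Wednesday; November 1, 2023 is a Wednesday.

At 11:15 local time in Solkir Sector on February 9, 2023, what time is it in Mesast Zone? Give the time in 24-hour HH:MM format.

February 9, 2023 falls between 25 November 2022 and 30 April 2023, so daylight saving is in effect and Solkir Sector is at UTC−07:00.
11:15 Solkir Sector + 7h = 18:15 UTC.
1 February 2023 is a Wednesday, so the first Friday is February 3 and the fourth is February 24.
1 November 2023 is a Wednesday, so the first Sunday is November 5 and the second is November 12.
At the standard offset (UTC+10:00), 18:15 UTC + 10h = 04:15 Mesast Zone standard time (rolling into the next day, 10 February 2023).
The standard-time date in Mesast Zone, February 10, 2023, does not fall between 24 February and 12 November, so daylight saving is not in effect and Mesast Zone is at UTC+10:00.
18:15 UTC + 10h = 04:15 Mesast Zone (rolling into the next day, 10 February 2023).

04:15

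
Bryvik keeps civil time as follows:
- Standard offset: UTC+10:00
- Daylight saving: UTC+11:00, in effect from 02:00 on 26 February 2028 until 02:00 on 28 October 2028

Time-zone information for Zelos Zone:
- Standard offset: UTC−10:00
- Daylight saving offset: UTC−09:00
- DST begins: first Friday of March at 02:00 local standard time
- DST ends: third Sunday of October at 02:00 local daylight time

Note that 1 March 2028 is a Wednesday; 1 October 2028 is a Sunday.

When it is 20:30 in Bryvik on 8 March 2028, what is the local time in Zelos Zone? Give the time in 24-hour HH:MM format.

00:30

8 March 2028 lies within the daylight-saving period (26 February – 28 October), so Bryvik is on daylight time, UTC+11:00.
20:30 Bryvik − 11h = 09:30 UTC.
1 March 2028 is a Wednesday, so the first Friday is March 3.
1 October 2028 is a Sunday, so the first Sunday is October 1 and the third is October 15.
At the standard offset (UTC−10:00), 09:30 UTC − 10h = 23:30 Zelos Zone standard time (rolling into the previous day, 7 March 2028).
Daylight saving runs 3 March – 15 October; the standard-time date in Zelos Zone, 7 March 2028, is inside that window, so Zelos Zone is at UTC−09:00.
09:30 UTC − 9h = 00:30 Zelos Zone.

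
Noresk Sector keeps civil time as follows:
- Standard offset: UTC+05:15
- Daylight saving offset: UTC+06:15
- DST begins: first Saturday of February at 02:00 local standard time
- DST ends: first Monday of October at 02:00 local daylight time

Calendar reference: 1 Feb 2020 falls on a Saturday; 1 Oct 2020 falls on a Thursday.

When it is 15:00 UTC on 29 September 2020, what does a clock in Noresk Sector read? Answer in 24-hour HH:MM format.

21:15

1 February 2020 is a Saturday, so the first Saturday is February 1.
1 October 2020 is a Thursday, so the first Monday is October 5.
At the standard offset (UTC+05:15), 15:00 UTC + 5h15m = 20:15 Noresk Sector standard time.
The standard-time date in Noresk Sector, 29 September 2020, falls between 1 February and 5 October, so daylight saving is in effect and Noresk Sector is at UTC+06:15.
15:00 UTC + 6h15m = 21:15 local.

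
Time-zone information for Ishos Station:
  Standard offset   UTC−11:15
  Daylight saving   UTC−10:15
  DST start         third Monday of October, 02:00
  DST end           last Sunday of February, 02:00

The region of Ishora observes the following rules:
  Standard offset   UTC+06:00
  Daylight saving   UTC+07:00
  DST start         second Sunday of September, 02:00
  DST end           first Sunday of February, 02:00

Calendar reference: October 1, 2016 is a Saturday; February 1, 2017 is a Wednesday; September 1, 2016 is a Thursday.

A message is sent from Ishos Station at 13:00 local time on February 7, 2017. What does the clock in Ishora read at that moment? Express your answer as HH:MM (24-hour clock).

1 October 2016 is a Saturday, so the first Monday is October 3 and the third is October 17.
1 February 2017 is a Wednesday, so Sundays fall on 5, 12, 19, 26; the last is February 26.
February 7, 2017 falls between 17 October 2016 and 26 February 2017, so daylight saving is in effect and Ishos Station is at UTC−10:15.
13:00 Ishos Station + 10h15m = 23:15 UTC.
1 September 2016 is a Thursday, so the first Sunday is September 4 and the second is September 11.
1 February 2017 is a Wednesday, so the first Sunday is February 5.
At the standard offset (UTC+06:00), 23:15 UTC + 6h = 05:15 Ishora standard time (rolling into the next day, 8 February 2017).
The standard-time date in Ishora, February 8, 2017, is outside the daylight-saving period (11 September 2016 – 5 February 2017), so Ishora is on standard time, UTC+06:00.
23:15 UTC + 6h = 05:15 Ishora (rolling into the next day, 8 February 2017).

05:15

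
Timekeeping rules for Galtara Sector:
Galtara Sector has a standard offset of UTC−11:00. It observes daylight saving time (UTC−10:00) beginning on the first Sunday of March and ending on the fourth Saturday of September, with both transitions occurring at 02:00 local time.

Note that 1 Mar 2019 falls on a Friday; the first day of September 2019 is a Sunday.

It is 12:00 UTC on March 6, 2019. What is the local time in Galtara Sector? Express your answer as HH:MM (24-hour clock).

1 March 2019 is a Friday, so the first Sunday is March 3.
1 September 2019 is a Sunday, so the first Saturday is September 7 and the fourth is September 28.
At the standard offset (UTC−11:00), 12:00 UTC − 11h = 01:00 Galtara Sector standard time.
The standard-time date in Galtara Sector, March 6, 2019, lies within the daylight-saving period (3 March – 28 September), so Galtara Sector is on daylight time, UTC−10:00.
12:00 UTC − 10h = 02:00 local.

02:00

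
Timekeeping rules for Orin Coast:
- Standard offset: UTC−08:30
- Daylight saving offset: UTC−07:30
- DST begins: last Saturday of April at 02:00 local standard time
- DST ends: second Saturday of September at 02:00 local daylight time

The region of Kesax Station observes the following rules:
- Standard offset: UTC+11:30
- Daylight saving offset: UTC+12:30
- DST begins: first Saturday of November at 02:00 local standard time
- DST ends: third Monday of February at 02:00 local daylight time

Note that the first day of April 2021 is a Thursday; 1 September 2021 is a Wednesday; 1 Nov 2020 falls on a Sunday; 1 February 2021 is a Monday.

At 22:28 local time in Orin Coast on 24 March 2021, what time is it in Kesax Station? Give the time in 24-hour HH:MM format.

1 April 2021 is a Thursday, so Saturdays fall on 3, 10, 17, 24; the last is April 24.
1 September 2021 is a Wednesday, so the first Saturday is September 4 and the second is September 11.
24 March 2021 does not fall between 24 April and 11 September, so daylight saving is not in effect and Orin Coast is at UTC−08:30.
22:28 Orin Coast + 8h30m = 06:58 UTC (rolling into the next day, 25 March 2021).
1 November 2020 is a Sunday, so the first Saturday is November 7.
1 February 2021 is a Monday, so the first Monday is February 1 and the third is February 15.
At the standard offset (UTC+11:30), 06:58 UTC + 11h30m = 18:28 Kesax Station standard time.
The standard-time date in Kesax Station, 25 March 2021, is outside the daylight-saving period (7 November 2020 – 15 February 2021), so Kesax Station is on standard time, UTC+11:30.
06:58 UTC + 11h30m = 18:28 Kesax Station.

18:28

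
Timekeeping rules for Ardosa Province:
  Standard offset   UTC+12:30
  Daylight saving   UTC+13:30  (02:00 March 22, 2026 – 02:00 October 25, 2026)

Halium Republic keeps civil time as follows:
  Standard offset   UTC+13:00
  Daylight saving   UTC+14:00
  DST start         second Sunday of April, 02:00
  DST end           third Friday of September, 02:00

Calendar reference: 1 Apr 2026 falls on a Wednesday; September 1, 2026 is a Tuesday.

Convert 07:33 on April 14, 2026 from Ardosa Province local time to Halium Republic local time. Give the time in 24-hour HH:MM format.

April 14, 2026 lies within the daylight-saving period (22 March – 25 October), so Ardosa Province is on daylight time, UTC+13:30.
07:33 Ardosa Province − 13h30m = 18:03 UTC (rolling into the previous day, 13 April 2026).
1 April 2026 is a Wednesday, so the first Sunday is April 5 and the second is April 12.
1 September 2026 is a Tuesday, so the first Friday is September 4 and the third is September 18.
At the standard offset (UTC+13:00), 18:03 UTC + 13h = 07:03 Halium Republic standard time (rolling into the next day, 14 April 2026).
The standard-time date in Halium Republic, April 14, 2026, lies within the daylight-saving period (12 April – 18 September), so Halium Republic is on daylight time, UTC+14:00.
18:03 UTC + 14h = 08:03 Halium Republic (rolling into the next day, 14 April 2026).

08:03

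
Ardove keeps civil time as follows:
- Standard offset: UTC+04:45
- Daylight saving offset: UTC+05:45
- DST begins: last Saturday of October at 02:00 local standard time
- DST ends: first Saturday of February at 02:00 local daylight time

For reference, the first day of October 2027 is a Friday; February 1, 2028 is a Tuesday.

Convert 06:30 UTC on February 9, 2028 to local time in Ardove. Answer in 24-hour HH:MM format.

11:15

1 October 2027 is a Friday, so Saturdays fall on 2, 9, 16, 23, 30; the last is October 30.
1 February 2028 is a Tuesday, so the first Saturday is February 5.
At the standard offset (UTC+04:45), 06:30 UTC + 4h45m = 11:15 Ardove standard time.
Daylight saving runs 30 October 2027 – 5 February 2028; the standard-time date in Ardove, February 9, 2028, is outside that window, so Ardove is on standard time at UTC+04:45.
06:30 UTC + 4h45m = 11:15 local.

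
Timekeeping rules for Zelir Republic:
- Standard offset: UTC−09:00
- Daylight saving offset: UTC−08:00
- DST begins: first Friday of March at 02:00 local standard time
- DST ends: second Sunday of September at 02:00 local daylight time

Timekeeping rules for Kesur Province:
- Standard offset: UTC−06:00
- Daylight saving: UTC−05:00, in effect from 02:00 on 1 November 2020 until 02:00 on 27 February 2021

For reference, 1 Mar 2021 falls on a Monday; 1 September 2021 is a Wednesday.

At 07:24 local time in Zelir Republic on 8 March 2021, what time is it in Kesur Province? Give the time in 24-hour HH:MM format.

1 March 2021 is a Monday, so the first Friday is March 5.
1 September 2021 is a Wednesday, so the first Sunday is September 5 and the second is September 12.
8 March 2021 falls between 5 March and 12 September, so daylight saving is in effect and Zelir Republic is at UTC−08:00.
07:24 Zelir Republic + 8h = 15:24 UTC.
At the standard offset (UTC−06:00), 15:24 UTC − 6h = 09:24 Kesur Province standard time.
The standard-time date in Kesur Province, 8 March 2021, does not fall between 1 November 2020 and 27 February 2021, so daylight saving is not in effect and Kesur Province is at UTC−06:00.
15:24 UTC − 6h = 09:24 Kesur Province.

09:24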